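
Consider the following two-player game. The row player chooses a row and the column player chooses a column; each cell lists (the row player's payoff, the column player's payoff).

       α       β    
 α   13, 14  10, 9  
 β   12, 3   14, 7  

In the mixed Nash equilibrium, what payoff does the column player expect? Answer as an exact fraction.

71/9

The row player mixes with probability p on α, chosen so the column player is indifferent: 14p + 3(1−p) = 9p + 7(1−p) gives p = 4/9.
The column player's expected payoff is 14·4/9 + 3·5/9 = 71/9.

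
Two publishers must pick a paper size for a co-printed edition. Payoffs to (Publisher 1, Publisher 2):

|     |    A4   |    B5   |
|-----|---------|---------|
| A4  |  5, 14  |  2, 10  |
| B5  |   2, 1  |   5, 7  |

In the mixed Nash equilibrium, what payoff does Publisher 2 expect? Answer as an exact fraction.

44/5

Publisher 1 mixes with probability p on A4, chosen so Publisher 2 is indifferent: 14p + 1(1−p) = 10p + 7(1−p) gives p = 3/5.
Publisher 2's expected payoff is 14·3/5 + 1·2/5 = 44/5.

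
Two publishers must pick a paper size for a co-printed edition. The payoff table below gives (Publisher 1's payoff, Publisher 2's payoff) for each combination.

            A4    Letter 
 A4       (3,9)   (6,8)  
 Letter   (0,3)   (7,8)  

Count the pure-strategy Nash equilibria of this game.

Both A4: Publisher 1 gets 3 (best alternative 0); Publisher 2 gets 9 (best alternative 8). Neither deviates — NE.
Both Letter: Publisher 1 gets 7 (best alternative 6); Publisher 2 gets 8 (best alternative 3). Neither deviates — NE.
(A4, Letter) is not a NE: Publisher 1 would switch to Letter (7 > 6).
No other cell survives both best-response checks, so there are 2 pure NE.

2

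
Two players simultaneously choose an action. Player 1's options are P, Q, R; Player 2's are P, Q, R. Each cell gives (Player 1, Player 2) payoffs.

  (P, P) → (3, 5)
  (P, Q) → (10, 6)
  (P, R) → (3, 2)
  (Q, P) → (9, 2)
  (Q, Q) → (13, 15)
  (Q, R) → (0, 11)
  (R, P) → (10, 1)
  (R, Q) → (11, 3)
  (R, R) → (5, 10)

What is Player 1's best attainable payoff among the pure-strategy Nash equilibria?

13

Both Q is a pure NE (Player 1: 13 ≥ 11; Player 2: 15 ≥ 11). Player 1 gets 13.
Both R is a pure NE (Player 1: 5 ≥ 3; Player 2: 10 ≥ 3). Player 1 gets 5.
Every other cell has a profitable deviation for at least one player. Highest of {13, 5} is 13.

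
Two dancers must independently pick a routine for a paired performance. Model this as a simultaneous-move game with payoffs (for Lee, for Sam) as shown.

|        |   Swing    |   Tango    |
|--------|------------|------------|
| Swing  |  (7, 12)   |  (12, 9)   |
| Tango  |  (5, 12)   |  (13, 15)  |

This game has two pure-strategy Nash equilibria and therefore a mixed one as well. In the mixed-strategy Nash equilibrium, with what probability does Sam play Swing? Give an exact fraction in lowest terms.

1/3

Sam's mix q on Swing must make Lee indifferent between Swing and Tango.
Lee's payoff from Swing: 7q + 12(1−q). From Tango: 5q + 13(1−q).
Set equal: 2q = 1(1−q) → q = 1/3.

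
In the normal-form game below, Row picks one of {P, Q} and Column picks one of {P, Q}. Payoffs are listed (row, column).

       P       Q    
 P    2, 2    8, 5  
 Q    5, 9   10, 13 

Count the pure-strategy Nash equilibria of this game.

Both Q: Row gets 10 (best alternative 8); Column gets 13 (best alternative 9). Neither deviates — NE.
Both P is not a NE: Row would switch to Q (5 > 2).
No other cell survives both best-response checks, so there is 1 pure NE.

1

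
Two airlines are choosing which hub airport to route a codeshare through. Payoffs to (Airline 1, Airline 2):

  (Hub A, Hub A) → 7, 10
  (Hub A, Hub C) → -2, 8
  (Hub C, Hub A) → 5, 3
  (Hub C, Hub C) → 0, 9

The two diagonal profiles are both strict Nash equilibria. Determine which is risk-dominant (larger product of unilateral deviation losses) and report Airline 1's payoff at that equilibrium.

0

At both Hub A: Airline 1 loses 7 − 5 = 2 by deviating; Airline 2 loses 10 − 8 = 2. Product = 2·2 = 4.
At both Hub C: Airline 1 loses 0 − (-2) = 2 by deviating; Airline 2 loses 9 − 3 = 6. Product = 2·6 = 12.
12 > 4, so both Hub C is risk-dominant. Airline 1's payoff there is 0.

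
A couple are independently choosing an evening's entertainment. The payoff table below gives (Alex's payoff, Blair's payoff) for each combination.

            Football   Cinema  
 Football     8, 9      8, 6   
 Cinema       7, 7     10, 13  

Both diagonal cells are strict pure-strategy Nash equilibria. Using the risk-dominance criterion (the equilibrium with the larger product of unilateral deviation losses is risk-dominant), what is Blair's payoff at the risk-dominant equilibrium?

At both Football: Alex loses 8 − 7 = 1 by deviating; Blair loses 9 − 6 = 3. Product = 1·3 = 3.
At both Cinema: Alex loses 10 − 8 = 2 by deviating; Blair loses 13 − 7 = 6. Product = 2·6 = 12.
12 > 3, so both Cinema is risk-dominant. Blair's payoff there is 13.

13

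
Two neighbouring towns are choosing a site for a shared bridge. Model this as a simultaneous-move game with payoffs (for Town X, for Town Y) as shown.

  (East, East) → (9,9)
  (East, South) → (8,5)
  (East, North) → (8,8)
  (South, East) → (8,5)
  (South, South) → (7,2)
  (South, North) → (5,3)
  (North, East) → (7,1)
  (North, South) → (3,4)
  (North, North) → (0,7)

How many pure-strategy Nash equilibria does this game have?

Both East: Town X gets 9 (best alternative 8); Town Y gets 9 (best alternative 8). Neither deviates — NE.
Both South is not a NE: Town X would switch to East (8 > 7).
No other cell survives both best-response checks, so there is 1 pure NE.

1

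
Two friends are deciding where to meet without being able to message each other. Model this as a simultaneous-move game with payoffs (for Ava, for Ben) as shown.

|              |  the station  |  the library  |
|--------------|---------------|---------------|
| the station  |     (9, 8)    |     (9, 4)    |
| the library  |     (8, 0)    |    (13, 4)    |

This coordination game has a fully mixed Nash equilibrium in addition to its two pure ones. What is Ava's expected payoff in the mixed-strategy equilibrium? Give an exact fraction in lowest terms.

Ben mixes with probability q on the station, chosen so Ava is indifferent: 9q + 9(1−q) = 8q + 13(1−q) gives q = 4/5.
Ava's expected payoff (from either row, since indifferent) is 9·4/5 + 9·1/5 = 9.

9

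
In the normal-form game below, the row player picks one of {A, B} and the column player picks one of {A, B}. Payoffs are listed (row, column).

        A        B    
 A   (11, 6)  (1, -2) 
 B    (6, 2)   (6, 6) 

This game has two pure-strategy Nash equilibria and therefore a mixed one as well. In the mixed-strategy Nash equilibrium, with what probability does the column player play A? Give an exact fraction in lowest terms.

1/2

The column player's mix q on A must make the row player indifferent between A and B.
The row player's payoff from A: 11q + 1(1−q). From B: 6q + 6(1−q).
Set equal: 5q = 5(1−q) → q = 5/10 = 1/2.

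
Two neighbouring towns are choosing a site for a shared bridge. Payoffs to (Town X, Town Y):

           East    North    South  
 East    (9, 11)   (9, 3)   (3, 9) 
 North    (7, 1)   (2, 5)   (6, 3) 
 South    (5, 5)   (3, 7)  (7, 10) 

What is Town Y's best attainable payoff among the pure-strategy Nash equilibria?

11

Both East is a pure NE (Town X: 9 ≥ 7; Town Y: 11 ≥ 9). Town Y gets 11.
Both South is a pure NE (Town X: 7 ≥ 6; Town Y: 10 ≥ 7). Town Y gets 10.
Every other cell has a profitable deviation for at least one player. Highest of {11, 10} is 11.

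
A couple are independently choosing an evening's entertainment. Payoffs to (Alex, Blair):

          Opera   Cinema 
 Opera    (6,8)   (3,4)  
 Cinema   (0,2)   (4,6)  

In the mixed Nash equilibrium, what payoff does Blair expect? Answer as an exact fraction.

Alex mixes with probability p on Opera, chosen so Blair is indifferent: 8p + 2(1−p) = 4p + 6(1−p) gives p = 1/2.
Blair's expected payoff is 8·1/2 + 2·1/2 = 5.

5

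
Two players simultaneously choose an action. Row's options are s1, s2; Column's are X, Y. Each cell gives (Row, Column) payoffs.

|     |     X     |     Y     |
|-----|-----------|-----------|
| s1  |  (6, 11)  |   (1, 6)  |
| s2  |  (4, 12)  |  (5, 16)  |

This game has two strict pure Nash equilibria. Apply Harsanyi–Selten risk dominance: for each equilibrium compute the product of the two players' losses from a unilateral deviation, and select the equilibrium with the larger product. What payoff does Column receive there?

At (s1, X): Row loses 6 − 4 = 2 by deviating; Column loses 11 − 6 = 5. Product = 2·5 = 10.
At (s2, Y): Row loses 5 − 1 = 4 by deviating; Column loses 16 − 12 = 4. Product = 4·4 = 16.
16 > 10, so (s2, Y) is risk-dominant. Column's payoff there is 16.

16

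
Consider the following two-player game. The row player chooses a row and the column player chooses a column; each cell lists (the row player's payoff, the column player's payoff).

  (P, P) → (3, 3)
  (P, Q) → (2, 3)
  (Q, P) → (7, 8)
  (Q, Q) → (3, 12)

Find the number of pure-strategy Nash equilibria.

Both Q: the row player gets 3 (best alternative 2); the column player gets 12 (best alternative 8). Neither deviates — NE.
Both P is not a NE: the row player would switch to Q (7 > 3).
No other cell survives both best-response checks, so there is 1 pure NE.

1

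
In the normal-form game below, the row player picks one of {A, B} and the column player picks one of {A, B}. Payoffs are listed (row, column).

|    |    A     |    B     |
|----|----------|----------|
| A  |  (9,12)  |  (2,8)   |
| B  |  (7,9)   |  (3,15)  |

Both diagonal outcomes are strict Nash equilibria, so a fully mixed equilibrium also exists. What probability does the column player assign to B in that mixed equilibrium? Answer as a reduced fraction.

2/3

The column player's mix q on A must make the row player indifferent between A and B.
The row player's payoff from A: 9q + 2(1−q). From B: 7q + 3(1−q).
Set equal: 2q = 1(1−q) → q = 1/3.
Probability on B is 1 − 1/3 = 2/3.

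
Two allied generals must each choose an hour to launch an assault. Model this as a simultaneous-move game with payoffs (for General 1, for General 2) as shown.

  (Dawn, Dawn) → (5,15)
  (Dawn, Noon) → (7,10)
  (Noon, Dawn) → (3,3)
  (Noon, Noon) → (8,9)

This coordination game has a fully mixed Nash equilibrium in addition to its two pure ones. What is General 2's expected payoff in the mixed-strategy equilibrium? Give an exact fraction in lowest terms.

General 1 mixes with probability p on Dawn, chosen so General 2 is indifferent: 15p + 3(1−p) = 10p + 9(1−p) gives p = 6/11.
General 2's expected payoff is 15·6/11 + 3·5/11 = 105/11.

105/11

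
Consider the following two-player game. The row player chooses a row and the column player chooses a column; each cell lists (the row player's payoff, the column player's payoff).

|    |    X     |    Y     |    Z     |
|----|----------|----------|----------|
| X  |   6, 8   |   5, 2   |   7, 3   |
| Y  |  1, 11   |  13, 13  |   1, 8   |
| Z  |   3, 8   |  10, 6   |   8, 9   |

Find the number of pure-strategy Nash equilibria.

Both X: the row player gets 6 (best alternative 3); the column player gets 8 (best alternative 3). Neither deviates — NE.
Both Y: the row player gets 13 (best alternative 10); the column player gets 13 (best alternative 11). Neither deviates — NE.
Both Z: the row player gets 8 (best alternative 7); the column player gets 9 (best alternative 8). Neither deviates — NE.
(X, Y) is not a NE: the row player would switch to Y (13 > 5).
No other cell survives both best-response checks, so there are 3 pure NE.

3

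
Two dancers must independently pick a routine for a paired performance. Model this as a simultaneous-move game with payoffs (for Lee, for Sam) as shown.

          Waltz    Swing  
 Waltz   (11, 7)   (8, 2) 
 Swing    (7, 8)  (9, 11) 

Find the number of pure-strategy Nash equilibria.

2

Both Waltz: Lee gets 11 (best alternative 7); Sam gets 7 (best alternative 2). Neither deviates — NE.
Both Swing: Lee gets 9 (best alternative 8); Sam gets 11 (best alternative 8). Neither deviates — NE.
(Swing, Waltz) is not a NE: Lee would switch to Waltz (11 > 7).
No other cell survives both best-response checks, so there are 2 pure NE.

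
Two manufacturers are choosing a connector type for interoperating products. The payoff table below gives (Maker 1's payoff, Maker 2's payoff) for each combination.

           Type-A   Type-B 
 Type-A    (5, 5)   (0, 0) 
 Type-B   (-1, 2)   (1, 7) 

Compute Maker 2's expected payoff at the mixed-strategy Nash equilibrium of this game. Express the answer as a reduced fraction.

7/2

Maker 1 mixes with probability p on Type-A, chosen so Maker 2 is indifferent: 5p + 2(1−p) = 0p + 7(1−p) gives p = 1/2.
Maker 2's expected payoff is 5·1/2 + 2·1/2 = 7/2.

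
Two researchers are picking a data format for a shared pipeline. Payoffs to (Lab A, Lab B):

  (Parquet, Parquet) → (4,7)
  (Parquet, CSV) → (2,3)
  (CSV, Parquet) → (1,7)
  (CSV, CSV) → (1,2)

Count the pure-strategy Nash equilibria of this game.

Both Parquet: Lab A gets 4 (best alternative 1); Lab B gets 7 (best alternative 3). Neither deviates — NE.
Both CSV is not a NE: Lab A would switch to Parquet (2 > 1).
No other cell survives both best-response checks, so there is 1 pure NE.

1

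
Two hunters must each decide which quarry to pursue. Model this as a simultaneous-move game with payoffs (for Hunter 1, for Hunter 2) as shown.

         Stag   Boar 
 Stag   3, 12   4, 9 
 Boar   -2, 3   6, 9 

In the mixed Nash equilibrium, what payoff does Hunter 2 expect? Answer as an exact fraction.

9

Hunter 1 mixes with probability p on Stag, chosen so Hunter 2 is indifferent: 12p + 3(1−p) = 9p + 9(1−p) gives p = 2/3.
Hunter 2's expected payoff is 12·2/3 + 3·1/3 = 9.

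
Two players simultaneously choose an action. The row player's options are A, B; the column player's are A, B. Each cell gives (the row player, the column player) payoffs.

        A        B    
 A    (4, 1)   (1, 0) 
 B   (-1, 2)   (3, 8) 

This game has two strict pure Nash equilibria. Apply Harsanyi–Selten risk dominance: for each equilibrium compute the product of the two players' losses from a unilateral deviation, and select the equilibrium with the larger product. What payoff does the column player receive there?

8

At both A: the row player loses 4 − (-1) = 5 by deviating; the column player loses 1 − 0 = 1. Product = 5·1 = 5.
At both B: the row player loses 3 − 1 = 2 by deviating; the column player loses 8 − 2 = 6. Product = 2·6 = 12.
12 > 5, so both B is risk-dominant. The column player's payoff there is 8.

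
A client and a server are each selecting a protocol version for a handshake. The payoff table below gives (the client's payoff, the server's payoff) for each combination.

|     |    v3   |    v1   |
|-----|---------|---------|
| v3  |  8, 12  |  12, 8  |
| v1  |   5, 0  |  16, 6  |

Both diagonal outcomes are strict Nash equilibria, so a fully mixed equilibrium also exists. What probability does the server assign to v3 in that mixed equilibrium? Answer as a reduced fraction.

4/7

The server's mix q on v3 must make the client indifferent between v3 and v1.
The client's payoff from v3: 8q + 12(1−q). From v1: 5q + 16(1−q).
Set equal: 3q = 4(1−q) → q = 4/7.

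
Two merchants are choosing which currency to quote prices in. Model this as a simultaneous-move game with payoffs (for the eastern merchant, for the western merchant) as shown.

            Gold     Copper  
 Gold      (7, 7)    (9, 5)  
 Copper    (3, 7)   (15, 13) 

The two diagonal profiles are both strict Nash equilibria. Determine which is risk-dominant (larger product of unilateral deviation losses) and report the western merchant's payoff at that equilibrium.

13

At both Gold: the eastern merchant loses 7 − 3 = 4 by deviating; the western merchant loses 7 − 5 = 2. Product = 4·2 = 8.
At both Copper: the eastern merchant loses 15 − 9 = 6 by deviating; the western merchant loses 13 − 7 = 6. Product = 6·6 = 36.
36 > 8, so both Copper is risk-dominant. The western merchant's payoff there is 13.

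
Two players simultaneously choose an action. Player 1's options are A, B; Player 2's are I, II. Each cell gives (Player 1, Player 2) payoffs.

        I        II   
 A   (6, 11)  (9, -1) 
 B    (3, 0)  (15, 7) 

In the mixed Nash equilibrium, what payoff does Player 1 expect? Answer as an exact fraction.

7

Player 2 mixes with probability q on I, chosen so Player 1 is indifferent: 6q + 9(1−q) = 3q + 15(1−q) gives q = 2/3.
Player 1's expected payoff (from either row, since indifferent) is 6·2/3 + 9·1/3 = 7.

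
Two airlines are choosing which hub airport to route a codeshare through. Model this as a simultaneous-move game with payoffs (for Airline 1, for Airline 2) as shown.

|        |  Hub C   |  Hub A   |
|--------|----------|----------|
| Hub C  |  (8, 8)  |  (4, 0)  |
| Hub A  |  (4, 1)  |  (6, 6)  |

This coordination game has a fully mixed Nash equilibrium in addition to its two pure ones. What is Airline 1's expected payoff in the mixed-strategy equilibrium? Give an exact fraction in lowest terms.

Airline 2 mixes with probability q on Hub C, chosen so Airline 1 is indifferent: 8q + 4(1−q) = 4q + 6(1−q) gives q = 1/3.
Airline 1's expected payoff (from either row, since indifferent) is 8·1/3 + 4·2/3 = 16/3.

16/3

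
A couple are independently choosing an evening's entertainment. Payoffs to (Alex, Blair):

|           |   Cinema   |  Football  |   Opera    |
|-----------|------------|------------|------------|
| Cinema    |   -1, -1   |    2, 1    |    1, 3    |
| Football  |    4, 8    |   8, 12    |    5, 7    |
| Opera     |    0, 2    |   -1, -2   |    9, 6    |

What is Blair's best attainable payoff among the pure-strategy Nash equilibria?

Both Football is a pure NE (Alex: 8 ≥ 2; Blair: 12 ≥ 8). Blair gets 12.
Both Opera is a pure NE (Alex: 9 ≥ 5; Blair: 6 ≥ 2). Blair gets 6.
Every other cell has a profitable deviation for at least one player. Highest of {12, 6} is 12.

12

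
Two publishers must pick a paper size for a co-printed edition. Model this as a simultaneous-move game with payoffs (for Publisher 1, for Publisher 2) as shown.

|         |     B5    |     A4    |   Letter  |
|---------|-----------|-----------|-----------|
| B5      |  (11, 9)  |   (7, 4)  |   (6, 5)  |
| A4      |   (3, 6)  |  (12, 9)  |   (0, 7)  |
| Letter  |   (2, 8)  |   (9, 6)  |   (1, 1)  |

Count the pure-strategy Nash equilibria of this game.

Both B5: Publisher 1 gets 11 (best alternative 3); Publisher 2 gets 9 (best alternative 5). Neither deviates — NE.
Both A4: Publisher 1 gets 12 (best alternative 9); Publisher 2 gets 9 (best alternative 7). Neither deviates — NE.
Both Letter is not a NE: Publisher 1 would switch to B5 (6 > 1).
No other cell survives both best-response checks, so there are 2 pure NE.

2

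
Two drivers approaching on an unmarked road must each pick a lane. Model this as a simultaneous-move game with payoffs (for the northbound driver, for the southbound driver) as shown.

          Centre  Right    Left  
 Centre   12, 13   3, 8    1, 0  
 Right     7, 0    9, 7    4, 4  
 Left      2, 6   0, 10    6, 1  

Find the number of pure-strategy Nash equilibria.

2

Both Centre: the northbound driver gets 12 (best alternative 7); the southbound driver gets 13 (best alternative 8). Neither deviates — NE.
Both Right: the northbound driver gets 9 (best alternative 3); the southbound driver gets 7 (best alternative 4). Neither deviates — NE.
Both Left is not a NE: the southbound driver would switch to Right (10 > 1).
No other cell survives both best-response checks, so there are 2 pure NE.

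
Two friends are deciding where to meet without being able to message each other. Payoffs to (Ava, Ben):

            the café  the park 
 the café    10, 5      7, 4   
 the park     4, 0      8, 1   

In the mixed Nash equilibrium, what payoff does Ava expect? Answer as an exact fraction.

52/7

Ben mixes with probability q on the café, chosen so Ava is indifferent: 10q + 7(1−q) = 4q + 8(1−q) gives q = 1/7.
Ava's expected payoff (from either row, since indifferent) is 10·1/7 + 7·6/7 = 52/7.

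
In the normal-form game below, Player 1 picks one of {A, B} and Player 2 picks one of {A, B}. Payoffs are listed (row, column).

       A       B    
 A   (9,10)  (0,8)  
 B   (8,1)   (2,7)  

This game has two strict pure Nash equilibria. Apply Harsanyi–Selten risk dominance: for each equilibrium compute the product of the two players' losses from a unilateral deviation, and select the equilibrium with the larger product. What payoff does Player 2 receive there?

7

At both A: Player 1 loses 9 − 8 = 1 by deviating; Player 2 loses 10 − 8 = 2. Product = 1·2 = 2.
At both B: Player 1 loses 2 − 0 = 2 by deviating; Player 2 loses 7 − 1 = 6. Product = 2·6 = 12.
12 > 2, so both B is risk-dominant. Player 2's payoff there is 7.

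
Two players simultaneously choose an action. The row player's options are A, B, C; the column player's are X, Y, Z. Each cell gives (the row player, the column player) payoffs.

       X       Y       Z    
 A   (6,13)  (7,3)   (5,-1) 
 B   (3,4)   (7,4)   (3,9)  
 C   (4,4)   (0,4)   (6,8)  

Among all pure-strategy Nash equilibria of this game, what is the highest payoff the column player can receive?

(A, X) is a pure NE (the row player: 6 ≥ 4; the column player: 13 ≥ 3). The column player gets 13.
(C, Z) is a pure NE (the row player: 6 ≥ 5; the column player: 8 ≥ 4). The column player gets 8.
Every other cell has a profitable deviation for at least one player. Highest of {13, 8} is 13.

13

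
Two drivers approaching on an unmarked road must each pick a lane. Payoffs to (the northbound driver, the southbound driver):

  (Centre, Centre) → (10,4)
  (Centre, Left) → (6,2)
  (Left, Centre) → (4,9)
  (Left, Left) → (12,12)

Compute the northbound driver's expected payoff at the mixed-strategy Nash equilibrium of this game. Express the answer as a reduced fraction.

The southbound driver mixes with probability q on Centre, chosen so the northbound driver is indifferent: 10q + 6(1−q) = 4q + 12(1−q) gives q = 1/2.
The northbound driver's expected payoff (from either row, since indifferent) is 10·1/2 + 6·1/2 = 8.

8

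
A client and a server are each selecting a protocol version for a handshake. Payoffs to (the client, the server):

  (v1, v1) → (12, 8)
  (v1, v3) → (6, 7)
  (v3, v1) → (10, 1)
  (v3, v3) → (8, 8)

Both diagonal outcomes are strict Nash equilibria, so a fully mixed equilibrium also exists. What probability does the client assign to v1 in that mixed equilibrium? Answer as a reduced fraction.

7/8

The client's mix p on v1 must make the server indifferent between v1 and v3.
The server's payoff from v1: 8p + 1(1−p). From v3: 7p + 8(1−p).
Set equal: 1p = 7(1−p) → p = 7/8.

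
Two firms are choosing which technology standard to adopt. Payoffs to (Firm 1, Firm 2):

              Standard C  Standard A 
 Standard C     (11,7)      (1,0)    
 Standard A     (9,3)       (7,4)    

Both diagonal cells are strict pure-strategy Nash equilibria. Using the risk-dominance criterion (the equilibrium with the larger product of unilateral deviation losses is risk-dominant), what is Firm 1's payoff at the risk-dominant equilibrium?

11

At both Standard C: Firm 1 loses 11 − 9 = 2 by deviating; Firm 2 loses 7 − 0 = 7. Product = 2·7 = 14.
At both Standard A: Firm 1 loses 7 − 1 = 6 by deviating; Firm 2 loses 4 − 3 = 1. Product = 6·1 = 6.
14 > 6, so both Standard C is risk-dominant. Firm 1's payoff there is 11.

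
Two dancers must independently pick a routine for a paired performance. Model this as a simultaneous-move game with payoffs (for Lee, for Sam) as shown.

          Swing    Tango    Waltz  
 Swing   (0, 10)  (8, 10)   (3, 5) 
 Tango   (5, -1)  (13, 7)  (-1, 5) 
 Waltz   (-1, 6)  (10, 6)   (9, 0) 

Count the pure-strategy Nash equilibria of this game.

1

Both Tango: Lee gets 13 (best alternative 10); Sam gets 7 (best alternative 5). Neither deviates — NE.
Both Waltz is not a NE: Sam would switch to Swing (6 > 0).
No other cell survives both best-response checks, so there is 1 pure NE.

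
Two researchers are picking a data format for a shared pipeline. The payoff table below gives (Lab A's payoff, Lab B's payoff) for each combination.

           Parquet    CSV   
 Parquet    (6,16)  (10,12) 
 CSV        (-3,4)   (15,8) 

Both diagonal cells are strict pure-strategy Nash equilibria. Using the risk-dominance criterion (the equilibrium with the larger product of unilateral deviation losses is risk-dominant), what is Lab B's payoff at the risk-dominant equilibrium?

At both Parquet: Lab A loses 6 − (-3) = 9 by deviating; Lab B loses 16 − 12 = 4. Product = 9·4 = 36.
At both CSV: Lab A loses 15 − 10 = 5 by deviating; Lab B loses 8 − 4 = 4. Product = 5·4 = 20.
36 > 20, so both Parquet is risk-dominant. Lab B's payoff there is 16.

16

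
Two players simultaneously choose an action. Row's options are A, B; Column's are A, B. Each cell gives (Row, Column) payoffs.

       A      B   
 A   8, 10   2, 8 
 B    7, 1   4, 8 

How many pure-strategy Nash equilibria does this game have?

2

Both A: Row gets 8 (best alternative 7); Column gets 10 (best alternative 8). Neither deviates — NE.
Both B: Row gets 4 (best alternative 2); Column gets 8 (best alternative 1). Neither deviates — NE.
(B, A) is not a NE: Row would switch to A (8 > 7).
No other cell survives both best-response checks, so there are 2 pure NE.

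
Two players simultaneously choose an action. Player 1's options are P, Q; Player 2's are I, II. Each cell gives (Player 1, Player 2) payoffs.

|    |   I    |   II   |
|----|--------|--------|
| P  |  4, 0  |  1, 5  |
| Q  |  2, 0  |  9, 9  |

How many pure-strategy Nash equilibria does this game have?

1

(Q, II): Player 1 gets 9 (best alternative 1); Player 2 gets 9 (best alternative 0). Neither deviates — NE.
(P, I) is not a NE: Player 2 would switch to II (5 > 0).
No other cell survives both best-response checks, so there is 1 pure NE.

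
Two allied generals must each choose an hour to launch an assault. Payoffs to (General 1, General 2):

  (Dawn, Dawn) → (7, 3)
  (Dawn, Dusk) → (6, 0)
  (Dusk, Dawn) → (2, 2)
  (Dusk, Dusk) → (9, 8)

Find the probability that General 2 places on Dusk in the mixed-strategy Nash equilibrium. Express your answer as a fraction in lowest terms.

General 2's mix q on Dawn must make General 1 indifferent between Dawn and Dusk.
General 1's payoff from Dawn: 7q + 6(1−q). From Dusk: 2q + 9(1−q).
Set equal: 5q = 3(1−q) → q = 3/8.
Probability on Dusk is 1 − 3/8 = 5/8.

5/8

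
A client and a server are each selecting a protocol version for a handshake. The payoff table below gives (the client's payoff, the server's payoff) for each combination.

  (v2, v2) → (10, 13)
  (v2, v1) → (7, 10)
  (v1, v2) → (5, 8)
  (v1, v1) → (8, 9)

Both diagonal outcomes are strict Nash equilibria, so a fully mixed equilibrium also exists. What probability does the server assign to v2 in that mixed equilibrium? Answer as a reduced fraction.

1/6

The server's mix q on v2 must make the client indifferent between v2 and v1.
The client's payoff from v2: 10q + 7(1−q). From v1: 5q + 8(1−q).
Set equal: 5q = 1(1−q) → q = 1/6.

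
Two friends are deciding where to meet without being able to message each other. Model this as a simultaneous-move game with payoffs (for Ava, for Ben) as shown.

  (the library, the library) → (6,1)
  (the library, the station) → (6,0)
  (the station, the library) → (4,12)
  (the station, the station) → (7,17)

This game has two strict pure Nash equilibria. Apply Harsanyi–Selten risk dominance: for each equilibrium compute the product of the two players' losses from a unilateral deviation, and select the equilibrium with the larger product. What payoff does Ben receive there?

17

At both the library: Ava loses 6 − 4 = 2 by deviating; Ben loses 1 − 0 = 1. Product = 2·1 = 2.
At both the station: Ava loses 7 − 6 = 1 by deviating; Ben loses 17 − 12 = 5. Product = 1·5 = 5.
5 > 2, so both the station is risk-dominant. Ben's payoff there is 17.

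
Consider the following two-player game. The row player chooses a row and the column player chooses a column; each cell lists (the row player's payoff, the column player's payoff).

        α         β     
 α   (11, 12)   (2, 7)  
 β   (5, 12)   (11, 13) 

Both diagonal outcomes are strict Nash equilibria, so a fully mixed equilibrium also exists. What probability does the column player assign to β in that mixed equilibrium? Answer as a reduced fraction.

2/5

The column player's mix q on α must make the row player indifferent between α and β.
The row player's payoff from α: 11q + 2(1−q). From β: 5q + 11(1−q).
Set equal: 6q = 9(1−q) → q = 9/15 = 3/5.
Probability on β is 1 − 3/5 = 2/5.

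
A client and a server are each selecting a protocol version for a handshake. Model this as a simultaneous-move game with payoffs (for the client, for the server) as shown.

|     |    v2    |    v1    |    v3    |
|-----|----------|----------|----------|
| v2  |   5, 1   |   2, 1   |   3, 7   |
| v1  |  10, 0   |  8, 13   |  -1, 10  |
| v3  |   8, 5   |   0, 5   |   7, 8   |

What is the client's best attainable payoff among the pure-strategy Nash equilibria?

8

Both v1 is a pure NE (the client: 8 ≥ 2; the server: 13 ≥ 10). The client gets 8.
Both v3 is a pure NE (the client: 7 ≥ 3; the server: 8 ≥ 5). The client gets 7.
Every other cell has a profitable deviation for at least one player. Highest of {8, 7} is 8.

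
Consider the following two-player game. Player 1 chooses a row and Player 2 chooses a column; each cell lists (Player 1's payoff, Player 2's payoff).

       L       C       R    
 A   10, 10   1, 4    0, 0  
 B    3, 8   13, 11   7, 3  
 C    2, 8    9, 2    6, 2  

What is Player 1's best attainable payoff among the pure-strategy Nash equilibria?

(A, L) is a pure NE (Player 1: 10 ≥ 3; Player 2: 10 ≥ 4). Player 1 gets 10.
(B, C) is a pure NE (Player 1: 13 ≥ 9; Player 2: 11 ≥ 8). Player 1 gets 13.
Every other cell has a profitable deviation for at least one player. Highest of {10, 13} is 13.

13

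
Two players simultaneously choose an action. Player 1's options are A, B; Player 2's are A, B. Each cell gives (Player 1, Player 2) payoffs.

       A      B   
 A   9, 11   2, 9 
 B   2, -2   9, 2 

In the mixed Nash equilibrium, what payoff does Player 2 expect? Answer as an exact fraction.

Player 1 mixes with probability p on A, chosen so Player 2 is indifferent: 11p + (-2)(1−p) = 9p + 2(1−p) gives p = 2/3.
Player 2's expected payoff is 11·2/3 + (-2)·1/3 = 20/3.

20/3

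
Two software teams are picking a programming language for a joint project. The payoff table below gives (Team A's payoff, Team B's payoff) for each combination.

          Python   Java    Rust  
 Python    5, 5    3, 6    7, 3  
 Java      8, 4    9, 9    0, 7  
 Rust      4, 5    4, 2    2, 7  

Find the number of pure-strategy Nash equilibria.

1

Both Java: Team A gets 9 (best alternative 4); Team B gets 9 (best alternative 7). Neither deviates — NE.
Both Python is not a NE: Team A would switch to Java (8 > 5).
No other cell survives both best-response checks, so there is 1 pure NE.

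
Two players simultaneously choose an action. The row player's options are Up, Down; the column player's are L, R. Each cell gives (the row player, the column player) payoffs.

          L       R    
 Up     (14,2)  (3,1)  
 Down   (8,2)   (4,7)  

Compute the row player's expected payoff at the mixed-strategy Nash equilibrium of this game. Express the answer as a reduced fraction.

32/7

The column player mixes with probability q on L, chosen so the row player is indifferent: 14q + 3(1−q) = 8q + 4(1−q) gives q = 1/7.
The row player's expected payoff (from either row, since indifferent) is 14·1/7 + 3·6/7 = 32/7.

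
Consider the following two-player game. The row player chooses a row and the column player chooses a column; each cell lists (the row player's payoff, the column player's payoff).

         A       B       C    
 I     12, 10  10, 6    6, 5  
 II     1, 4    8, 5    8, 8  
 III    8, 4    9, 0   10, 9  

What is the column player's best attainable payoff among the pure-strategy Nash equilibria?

10

(I, A) is a pure NE (the row player: 12 ≥ 8; the column player: 10 ≥ 6). The column player gets 10.
(III, C) is a pure NE (the row player: 10 ≥ 8; the column player: 9 ≥ 4). The column player gets 9.
Every other cell has a profitable deviation for at least one player. Highest of {10, 9} is 10.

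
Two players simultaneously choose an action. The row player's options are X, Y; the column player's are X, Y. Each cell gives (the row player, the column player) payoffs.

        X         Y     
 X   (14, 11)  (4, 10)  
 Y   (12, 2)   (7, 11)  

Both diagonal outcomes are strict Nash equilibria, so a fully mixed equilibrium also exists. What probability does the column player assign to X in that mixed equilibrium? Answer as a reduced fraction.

The column player's mix q on X must make the row player indifferent between X and Y.
The row player's payoff from X: 14q + 4(1−q). From Y: 12q + 7(1−q).
Set equal: 2q = 3(1−q) → q = 3/5.

3/5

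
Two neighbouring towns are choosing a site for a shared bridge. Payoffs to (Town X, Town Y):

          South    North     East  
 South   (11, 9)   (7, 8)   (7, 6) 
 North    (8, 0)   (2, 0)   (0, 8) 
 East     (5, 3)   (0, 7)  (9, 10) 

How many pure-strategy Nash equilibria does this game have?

Both South: Town X gets 11 (best alternative 8); Town Y gets 9 (best alternative 8). Neither deviates — NE.
Both East: Town X gets 9 (best alternative 7); Town Y gets 10 (best alternative 7). Neither deviates — NE.
Both North is not a NE: Town X would switch to South (7 > 2).
No other cell survives both best-response checks, so there are 2 pure NE.

2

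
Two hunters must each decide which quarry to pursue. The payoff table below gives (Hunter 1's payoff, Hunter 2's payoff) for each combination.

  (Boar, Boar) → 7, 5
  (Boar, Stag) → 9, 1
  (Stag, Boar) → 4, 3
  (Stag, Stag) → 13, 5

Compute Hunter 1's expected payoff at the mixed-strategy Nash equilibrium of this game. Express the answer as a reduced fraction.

55/7

Hunter 2 mixes with probability q on Boar, chosen so Hunter 1 is indifferent: 7q + 9(1−q) = 4q + 13(1−q) gives q = 4/7.
Hunter 1's expected payoff (from either row, since indifferent) is 7·4/7 + 9·3/7 = 55/7.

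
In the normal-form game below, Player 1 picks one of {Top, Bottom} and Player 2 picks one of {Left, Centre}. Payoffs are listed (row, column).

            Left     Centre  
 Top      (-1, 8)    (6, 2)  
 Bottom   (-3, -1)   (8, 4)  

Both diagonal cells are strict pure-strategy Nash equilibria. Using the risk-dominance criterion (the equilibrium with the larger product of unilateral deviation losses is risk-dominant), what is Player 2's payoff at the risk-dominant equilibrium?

At (Top, Left): Player 1 loses -1 − (-3) = 2 by deviating; Player 2 loses 8 − 2 = 6. Product = 2·6 = 12.
At (Bottom, Centre): Player 1 loses 8 − 6 = 2 by deviating; Player 2 loses 4 − (-1) = 5. Product = 2·5 = 10.
12 > 10, so (Top, Left) is risk-dominant. Player 2's payoff there is 8.

8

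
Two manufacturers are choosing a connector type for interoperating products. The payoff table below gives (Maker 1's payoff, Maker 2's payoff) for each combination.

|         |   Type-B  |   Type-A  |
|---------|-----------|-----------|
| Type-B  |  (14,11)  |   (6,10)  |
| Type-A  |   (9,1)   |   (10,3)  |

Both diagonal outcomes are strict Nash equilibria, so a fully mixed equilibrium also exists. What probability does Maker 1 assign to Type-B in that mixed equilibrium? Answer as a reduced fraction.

Maker 1's mix p on Type-B must make Maker 2 indifferent between Type-B and Type-A.
Maker 2's payoff from Type-B: 11p + 1(1−p). From Type-A: 10p + 3(1−p).
Set equal: 1p = 2(1−p) → p = 2/3.

2/3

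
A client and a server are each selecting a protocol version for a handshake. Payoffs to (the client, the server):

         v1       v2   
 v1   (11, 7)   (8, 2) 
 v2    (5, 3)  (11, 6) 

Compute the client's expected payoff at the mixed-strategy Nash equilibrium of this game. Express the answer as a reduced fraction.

The server mixes with probability q on v1, chosen so the client is indifferent: 11q + 8(1−q) = 5q + 11(1−q) gives q = 1/3.
The client's expected payoff (from either row, since indifferent) is 11·1/3 + 8·2/3 = 9.

9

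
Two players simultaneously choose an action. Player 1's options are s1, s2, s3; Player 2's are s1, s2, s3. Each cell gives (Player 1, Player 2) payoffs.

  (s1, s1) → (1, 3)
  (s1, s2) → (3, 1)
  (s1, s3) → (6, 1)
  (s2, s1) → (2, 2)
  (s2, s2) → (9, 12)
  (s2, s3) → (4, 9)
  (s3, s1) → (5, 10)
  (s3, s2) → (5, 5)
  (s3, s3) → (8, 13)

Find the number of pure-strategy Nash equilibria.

2

Both s2: Player 1 gets 9 (best alternative 5); Player 2 gets 12 (best alternative 9). Neither deviates — NE.
Both s3: Player 1 gets 8 (best alternative 6); Player 2 gets 13 (best alternative 10). Neither deviates — NE.
Both s1 is not a NE: Player 1 would switch to s3 (5 > 1).
No other cell survives both best-response checks, so there are 2 pure NE.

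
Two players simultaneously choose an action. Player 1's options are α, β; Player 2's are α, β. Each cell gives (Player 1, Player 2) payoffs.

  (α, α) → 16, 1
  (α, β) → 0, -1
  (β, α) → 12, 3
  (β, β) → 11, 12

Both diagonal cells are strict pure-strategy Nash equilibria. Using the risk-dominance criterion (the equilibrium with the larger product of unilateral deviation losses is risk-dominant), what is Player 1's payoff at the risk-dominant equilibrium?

At both α: Player 1 loses 16 − 12 = 4 by deviating; Player 2 loses 1 − (-1) = 2. Product = 4·2 = 8.
At both β: Player 1 loses 11 − 0 = 11 by deviating; Player 2 loses 12 − 3 = 9. Product = 11·9 = 99.
99 > 8, so both β is risk-dominant. Player 1's payoff there is 11.

11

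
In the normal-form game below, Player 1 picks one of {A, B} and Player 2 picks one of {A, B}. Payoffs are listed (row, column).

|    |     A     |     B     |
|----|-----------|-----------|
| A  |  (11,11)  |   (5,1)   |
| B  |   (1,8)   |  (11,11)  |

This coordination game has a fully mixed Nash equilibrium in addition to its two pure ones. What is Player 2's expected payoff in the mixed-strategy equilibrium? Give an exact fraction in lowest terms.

Player 1 mixes with probability p on A, chosen so Player 2 is indifferent: 11p + 8(1−p) = 1p + 11(1−p) gives p = 3/13.
Player 2's expected payoff is 11·3/13 + 8·10/13 = 113/13.

113/13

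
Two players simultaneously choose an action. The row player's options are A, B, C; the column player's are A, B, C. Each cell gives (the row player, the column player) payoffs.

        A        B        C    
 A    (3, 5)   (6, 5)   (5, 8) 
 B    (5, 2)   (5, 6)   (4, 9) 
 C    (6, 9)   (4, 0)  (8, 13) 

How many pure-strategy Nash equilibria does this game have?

1

Both C: the row player gets 8 (best alternative 5); the column player gets 13 (best alternative 9). Neither deviates — NE.
Both A is not a NE: the row player would switch to C (6 > 3).
No other cell survives both best-response checks, so there is 1 pure NE.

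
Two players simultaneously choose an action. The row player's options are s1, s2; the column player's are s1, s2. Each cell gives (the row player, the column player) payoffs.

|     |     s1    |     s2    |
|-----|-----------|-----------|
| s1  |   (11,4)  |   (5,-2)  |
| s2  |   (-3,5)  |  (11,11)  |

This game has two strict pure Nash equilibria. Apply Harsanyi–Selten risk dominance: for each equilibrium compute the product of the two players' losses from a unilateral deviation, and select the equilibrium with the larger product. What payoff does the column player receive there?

At both s1: the row player loses 11 − (-3) = 14 by deviating; the column player loses 4 − (-2) = 6. Product = 14·6 = 84.
At both s2: the row player loses 11 − 5 = 6 by deviating; the column player loses 11 − 5 = 6. Product = 6·6 = 36.
84 > 36, so both s1 is risk-dominant. The column player's payoff there is 4.

4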